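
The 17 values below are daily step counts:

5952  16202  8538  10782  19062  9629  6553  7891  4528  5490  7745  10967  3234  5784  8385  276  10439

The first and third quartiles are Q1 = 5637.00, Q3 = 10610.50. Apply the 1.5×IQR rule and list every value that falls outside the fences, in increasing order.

19062

IQR = Q3 − Q1 = 10610.50 − 5637.00 = 4973.50.
Lower fence = Q1 − 1.5·IQR = 5637.00 − 7460.25 = -1823.25.
Upper fence = Q3 + 1.5·IQR = 10610.50 + 7460.25 = 18070.75.
19062 > 18070.75 → outlier.
All remaining values lie within [-1823.25, 18070.75].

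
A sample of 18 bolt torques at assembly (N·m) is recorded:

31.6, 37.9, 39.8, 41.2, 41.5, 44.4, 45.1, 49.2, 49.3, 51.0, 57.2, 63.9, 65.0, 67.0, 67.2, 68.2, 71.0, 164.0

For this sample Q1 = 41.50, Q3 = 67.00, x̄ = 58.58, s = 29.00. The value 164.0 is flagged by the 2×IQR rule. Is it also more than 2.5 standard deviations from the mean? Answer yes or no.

z = (164.0 − 58.58) / 29.00 = 3.64.
|z| = 3.64 > 2.5.

yes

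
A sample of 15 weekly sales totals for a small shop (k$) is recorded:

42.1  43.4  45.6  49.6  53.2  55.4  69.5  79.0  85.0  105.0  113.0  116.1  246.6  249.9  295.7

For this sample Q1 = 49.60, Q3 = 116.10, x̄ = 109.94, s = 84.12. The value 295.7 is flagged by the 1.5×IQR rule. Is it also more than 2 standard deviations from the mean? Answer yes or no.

z = (295.7 − 109.94) / 84.12 = 2.21.
|z| = 2.21 > 2.

yes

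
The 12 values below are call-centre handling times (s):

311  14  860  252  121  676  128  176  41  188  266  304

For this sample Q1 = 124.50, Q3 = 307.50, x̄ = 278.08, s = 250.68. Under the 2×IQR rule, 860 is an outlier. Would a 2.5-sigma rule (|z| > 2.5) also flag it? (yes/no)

no

z = (860 − 278.08) / 250.68 = 2.32.
|z| = 2.32 ≤ 2.5.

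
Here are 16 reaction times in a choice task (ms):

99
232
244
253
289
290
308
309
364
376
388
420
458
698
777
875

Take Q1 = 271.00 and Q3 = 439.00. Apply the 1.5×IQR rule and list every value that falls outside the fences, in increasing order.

698, 777, 875

IQR = Q3 − Q1 = 439.00 − 271.00 = 168.00.
Lower fence = Q1 − 1.5·IQR = 271.00 − 252.00 = 19.00.
Upper fence = Q3 + 1.5·IQR = 439.00 + 252.00 = 691.00.
698 > 691.00 → outlier.
777 > 691.00 → outlier.
875 > 691.00 → outlier.
All remaining values lie within [19.00, 691.00].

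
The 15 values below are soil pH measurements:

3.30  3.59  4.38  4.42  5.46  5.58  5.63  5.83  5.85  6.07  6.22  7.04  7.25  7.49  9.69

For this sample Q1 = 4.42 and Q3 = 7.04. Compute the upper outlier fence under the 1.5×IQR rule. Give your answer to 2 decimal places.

IQR = Q3 − Q1 = 7.04 − 4.42 = 2.62.
Lower fence = Q1 − 1.5·IQR = 4.42 − 3.93 = 0.49.
Upper fence = Q3 + 1.5·IQR = 7.04 + 3.93 = 10.97.

10.97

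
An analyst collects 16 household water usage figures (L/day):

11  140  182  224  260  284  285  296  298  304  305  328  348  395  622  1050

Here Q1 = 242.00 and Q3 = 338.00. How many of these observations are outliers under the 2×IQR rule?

IQR = 96.00; fences at 242.00 − 192.00 = 50.00 and 338.00 + 192.00 = 530.00.
Outside the cutoffs: 11, 622, 1050.

3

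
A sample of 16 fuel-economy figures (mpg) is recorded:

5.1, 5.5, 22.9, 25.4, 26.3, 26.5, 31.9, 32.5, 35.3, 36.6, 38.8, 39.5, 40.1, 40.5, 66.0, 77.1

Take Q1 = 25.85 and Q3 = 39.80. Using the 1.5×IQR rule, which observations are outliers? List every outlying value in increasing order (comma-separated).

66.0, 77.1

IQR = Q3 − Q1 = 39.80 − 25.85 = 13.95.
Lower fence = Q1 − 1.5·IQR = 25.85 − 20.925 = 4.925.
Upper fence = Q3 + 1.5·IQR = 39.80 + 20.925 = 60.725.
66.0 > 60.725 → outlier.
77.1 > 60.725 → outlier.
All remaining values lie within [4.925, 60.725].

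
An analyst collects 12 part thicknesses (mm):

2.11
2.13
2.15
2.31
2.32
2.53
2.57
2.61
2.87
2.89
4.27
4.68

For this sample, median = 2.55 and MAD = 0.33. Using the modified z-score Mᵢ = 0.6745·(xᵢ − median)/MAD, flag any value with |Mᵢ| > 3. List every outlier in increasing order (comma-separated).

|Mᵢ| > 3 ⇔ |xᵢ − 2.55| > 3·0.33/0.6745 = 1.47.
So outliers lie outside [1.08, 4.02].
4.27: M = 3.52 → outlier.
4.68: M = 4.35 → outlier.

4.27, 4.68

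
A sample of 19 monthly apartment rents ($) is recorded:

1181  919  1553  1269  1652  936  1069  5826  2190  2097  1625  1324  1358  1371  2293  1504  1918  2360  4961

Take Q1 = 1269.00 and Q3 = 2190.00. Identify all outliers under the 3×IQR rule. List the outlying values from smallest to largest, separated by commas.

IQR = Q3 − Q1 = 2190.00 − 1269.00 = 921.00.
Lower fence = Q1 − 3·IQR = 1269.00 − 2763.00 = -1494.00.
Upper fence = Q3 + 3·IQR = 2190.00 + 2763.00 = 4953.00.
4961 > 4953.00 → outlier.
5826 > 4953.00 → outlier.
All remaining values lie within [-1494.00, 4953.00].

4961, 5826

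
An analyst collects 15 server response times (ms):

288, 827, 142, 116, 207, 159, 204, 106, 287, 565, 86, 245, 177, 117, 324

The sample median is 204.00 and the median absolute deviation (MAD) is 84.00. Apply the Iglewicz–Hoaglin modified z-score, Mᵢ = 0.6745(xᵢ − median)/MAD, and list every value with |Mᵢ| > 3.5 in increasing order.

|Mᵢ| > 3.5 ⇔ |xᵢ − 204.00| > 3.5·84.00/0.6745 = 435.88.
So outliers lie outside [-231.88, 639.88].
827: M = 5.00 → outlier.

827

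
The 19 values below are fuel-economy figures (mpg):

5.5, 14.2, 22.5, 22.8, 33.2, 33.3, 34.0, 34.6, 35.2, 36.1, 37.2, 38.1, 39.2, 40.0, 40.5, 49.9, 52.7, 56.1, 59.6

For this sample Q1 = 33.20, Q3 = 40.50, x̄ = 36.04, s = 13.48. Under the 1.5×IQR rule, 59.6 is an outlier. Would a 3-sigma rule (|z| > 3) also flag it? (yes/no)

z = (59.6 − 36.04) / 13.48 = 1.75.
|z| = 1.75 ≤ 3.

no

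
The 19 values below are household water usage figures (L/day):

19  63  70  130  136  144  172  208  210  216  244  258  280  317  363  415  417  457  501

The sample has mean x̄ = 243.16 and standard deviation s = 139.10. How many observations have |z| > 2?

Cutoffs: x̄ ± 2s = [-35.04, 521.36].
Every value lies within the cutoffs.

0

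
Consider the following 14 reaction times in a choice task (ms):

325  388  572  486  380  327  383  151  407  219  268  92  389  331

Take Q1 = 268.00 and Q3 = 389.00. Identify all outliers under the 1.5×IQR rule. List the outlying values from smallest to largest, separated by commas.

IQR = Q3 − Q1 = 389.00 − 268.00 = 121.00.
Lower fence = Q1 − 1.5·IQR = 268.00 − 181.50 = 86.50.
Upper fence = Q3 + 1.5·IQR = 389.00 + 181.50 = 570.50.
572 > 570.50 → outlier.
All remaining values lie within [86.50, 570.50].

572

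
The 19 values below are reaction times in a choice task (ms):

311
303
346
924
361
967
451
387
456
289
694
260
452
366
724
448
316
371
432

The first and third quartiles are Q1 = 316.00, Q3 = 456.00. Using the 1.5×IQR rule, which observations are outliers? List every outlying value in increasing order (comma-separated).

694, 724, 924, 967

IQR = Q3 − Q1 = 456.00 − 316.00 = 140.00.
Lower fence = Q1 − 1.5·IQR = 316.00 − 210.00 = 106.00.
Upper fence = Q3 + 1.5·IQR = 456.00 + 210.00 = 666.00.
694 > 666.00 → outlier.
724 > 666.00 → outlier.
924 > 666.00 → outlier.
967 > 666.00 → outlier.
All remaining values lie within [106.00, 666.00].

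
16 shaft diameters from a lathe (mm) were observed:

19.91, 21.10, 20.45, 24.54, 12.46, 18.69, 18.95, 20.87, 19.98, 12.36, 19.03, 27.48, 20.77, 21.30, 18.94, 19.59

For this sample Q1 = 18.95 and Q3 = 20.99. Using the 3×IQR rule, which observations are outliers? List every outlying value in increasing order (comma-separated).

12.36, 12.46, 27.48

IQR = Q3 − Q1 = 20.99 − 18.95 = 2.04.
Lower fence = Q1 − 3·IQR = 18.95 − 6.12 = 12.83.
Upper fence = Q3 + 3·IQR = 20.99 + 6.12 = 27.11.
12.36 < 12.83 → outlier.
12.46 < 12.83 → outlier.
27.48 > 27.11 → outlier.
All remaining values lie within [12.83, 27.11].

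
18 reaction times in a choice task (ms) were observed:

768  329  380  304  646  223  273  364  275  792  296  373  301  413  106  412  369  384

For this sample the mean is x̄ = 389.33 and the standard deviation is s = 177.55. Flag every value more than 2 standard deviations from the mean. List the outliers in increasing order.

Cutoffs at x̄ ± 2s: 389.33 ± 2·177.55 = [34.23, 744.43].
768: z = 2.13, |z| > 2 → outlier.
792: z = 2.27, |z| > 2 → outlier.
Every other value lies within [34.23, 744.43].

768, 792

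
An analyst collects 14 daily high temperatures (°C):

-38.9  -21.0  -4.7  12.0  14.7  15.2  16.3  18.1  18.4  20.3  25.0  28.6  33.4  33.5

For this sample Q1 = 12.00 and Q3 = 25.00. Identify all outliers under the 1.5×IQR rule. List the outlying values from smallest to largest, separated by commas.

-38.9, -21.0

IQR = Q3 − Q1 = 25.00 − 12.00 = 13.00.
Lower fence = Q1 − 1.5·IQR = 12.00 − 19.50 = -7.50.
Upper fence = Q3 + 1.5·IQR = 25.00 + 19.50 = 44.50.
-38.9 < -7.50 → outlier.
-21.0 < -7.50 → outlier.
All remaining values lie within [-7.50, 44.50].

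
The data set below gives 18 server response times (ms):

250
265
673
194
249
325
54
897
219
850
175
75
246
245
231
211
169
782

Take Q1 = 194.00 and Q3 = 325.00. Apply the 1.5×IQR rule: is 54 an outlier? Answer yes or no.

no

IQR = Q3 − Q1 = 325.00 − 194.00 = 131.00.
Lower fence = Q1 − 1.5·IQR = 194.00 − 196.50 = -2.50.
Upper fence = Q3 + 1.5·IQR = 325.00 + 196.50 = 521.50.
54 lies within [-2.50, 521.50].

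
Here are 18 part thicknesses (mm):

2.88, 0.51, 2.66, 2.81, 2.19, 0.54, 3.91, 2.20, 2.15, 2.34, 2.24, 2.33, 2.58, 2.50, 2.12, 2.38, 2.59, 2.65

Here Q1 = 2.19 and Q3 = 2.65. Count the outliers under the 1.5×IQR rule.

3

IQR = 0.46; fences at 2.19 − 0.69 = 1.50 and 2.65 + 0.69 = 3.34.
Outside the cutoffs: 0.51, 0.54, 3.91.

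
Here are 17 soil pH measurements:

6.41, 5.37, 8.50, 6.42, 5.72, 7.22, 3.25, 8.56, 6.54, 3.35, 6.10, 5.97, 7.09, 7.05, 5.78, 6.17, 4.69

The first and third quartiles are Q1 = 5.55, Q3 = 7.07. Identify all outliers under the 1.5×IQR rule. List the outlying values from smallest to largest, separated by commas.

IQR = Q3 − Q1 = 7.07 − 5.55 = 1.52.
Lower fence = Q1 − 1.5·IQR = 5.55 − 2.28 = 3.27.
Upper fence = Q3 + 1.5·IQR = 7.07 + 2.28 = 9.35.
3.25 < 3.27 → outlier.
All remaining values lie within [3.27, 9.35].

3.25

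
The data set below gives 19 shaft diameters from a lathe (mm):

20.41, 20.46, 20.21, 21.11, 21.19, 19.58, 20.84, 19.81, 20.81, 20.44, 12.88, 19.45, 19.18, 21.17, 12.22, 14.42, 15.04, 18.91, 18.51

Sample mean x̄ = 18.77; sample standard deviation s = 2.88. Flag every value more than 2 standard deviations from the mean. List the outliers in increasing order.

12.22, 12.88

Cutoffs at x̄ ± 2s: 18.77 ± 2·2.88 = [13.01, 24.53].
12.22: z = -2.27, |z| > 2 → outlier.
12.88: z = -2.05, |z| > 2 → outlier.
Every other value lies within [13.01, 24.53].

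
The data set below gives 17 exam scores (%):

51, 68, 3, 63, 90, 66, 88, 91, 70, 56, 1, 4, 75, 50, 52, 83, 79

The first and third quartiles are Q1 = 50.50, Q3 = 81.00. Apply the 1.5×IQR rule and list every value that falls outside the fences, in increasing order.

1, 3, 4

IQR = Q3 − Q1 = 81.00 − 50.50 = 30.50.
Lower fence = Q1 − 1.5·IQR = 50.50 − 45.75 = 4.75.
Upper fence = Q3 + 1.5·IQR = 81.00 + 45.75 = 126.75.
1 < 4.75 → outlier.
3 < 4.75 → outlier.
4 < 4.75 → outlier.
All remaining values lie within [4.75, 126.75].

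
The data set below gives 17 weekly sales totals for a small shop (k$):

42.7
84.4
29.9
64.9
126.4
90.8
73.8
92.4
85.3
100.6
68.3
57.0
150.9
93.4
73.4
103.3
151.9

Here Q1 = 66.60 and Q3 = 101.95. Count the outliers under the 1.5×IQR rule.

IQR = 35.35; fences at 66.60 − 53.025 = 13.575 and 101.95 + 53.025 = 154.975.
Every value lies within the cutoffs.

0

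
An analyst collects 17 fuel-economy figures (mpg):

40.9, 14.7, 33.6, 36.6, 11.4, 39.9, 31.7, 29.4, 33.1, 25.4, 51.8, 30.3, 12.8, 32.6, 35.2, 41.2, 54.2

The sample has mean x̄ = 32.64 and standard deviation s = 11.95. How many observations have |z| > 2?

Cutoffs: x̄ ± 2s = [8.74, 56.54].
Every value lies within the cutoffs.

0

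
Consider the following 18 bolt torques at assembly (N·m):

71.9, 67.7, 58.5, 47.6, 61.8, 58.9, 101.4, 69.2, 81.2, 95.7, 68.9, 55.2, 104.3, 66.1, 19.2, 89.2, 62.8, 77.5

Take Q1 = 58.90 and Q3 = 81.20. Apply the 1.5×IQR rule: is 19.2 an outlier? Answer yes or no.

IQR = Q3 − Q1 = 81.20 − 58.90 = 22.30.
Lower fence = Q1 − 1.5·IQR = 58.90 − 33.45 = 25.45.
Upper fence = Q3 + 1.5·IQR = 81.20 + 33.45 = 114.65.
19.2 lies below the lower fence.

yes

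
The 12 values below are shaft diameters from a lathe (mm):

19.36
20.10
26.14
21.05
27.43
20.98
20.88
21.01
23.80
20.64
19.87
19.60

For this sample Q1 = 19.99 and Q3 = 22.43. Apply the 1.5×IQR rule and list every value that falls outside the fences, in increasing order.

IQR = Q3 − Q1 = 22.43 − 19.99 = 2.44.
Lower fence = Q1 − 1.5·IQR = 19.99 − 3.66 = 16.33.
Upper fence = Q3 + 1.5·IQR = 22.43 + 3.66 = 26.09.
26.14 > 26.09 → outlier.
27.43 > 26.09 → outlier.
All remaining values lie within [16.33, 26.09].

26.14, 27.43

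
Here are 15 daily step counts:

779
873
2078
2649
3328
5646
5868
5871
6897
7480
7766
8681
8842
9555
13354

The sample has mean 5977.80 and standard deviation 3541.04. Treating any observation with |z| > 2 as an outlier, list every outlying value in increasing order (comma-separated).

Cutoffs at x̄ ± 2s: 5977.80 ± 2·3541.04 = [-1104.28, 13059.88].
13354: z = 2.08, |z| > 2 → outlier.
Every other value lies within [-1104.28, 13059.88].

13354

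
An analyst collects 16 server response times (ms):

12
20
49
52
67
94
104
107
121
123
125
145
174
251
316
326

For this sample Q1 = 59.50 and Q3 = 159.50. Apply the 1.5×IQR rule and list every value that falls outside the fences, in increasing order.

316, 326

IQR = Q3 − Q1 = 159.50 − 59.50 = 100.00.
Lower fence = Q1 − 1.5·IQR = 59.50 − 150.00 = -90.50.
Upper fence = Q3 + 1.5·IQR = 159.50 + 150.00 = 309.50.
316 > 309.50 → outlier.
326 > 309.50 → outlier.
All remaining values lie within [-90.50, 309.50].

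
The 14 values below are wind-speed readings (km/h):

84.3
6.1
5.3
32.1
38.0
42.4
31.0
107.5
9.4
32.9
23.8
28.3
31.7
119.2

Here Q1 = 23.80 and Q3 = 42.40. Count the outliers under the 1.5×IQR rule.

IQR = 18.60; fences at 23.80 − 27.90 = -4.10 and 42.40 + 27.90 = 70.30.
Outside the cutoffs: 84.3, 107.5, 119.2.

3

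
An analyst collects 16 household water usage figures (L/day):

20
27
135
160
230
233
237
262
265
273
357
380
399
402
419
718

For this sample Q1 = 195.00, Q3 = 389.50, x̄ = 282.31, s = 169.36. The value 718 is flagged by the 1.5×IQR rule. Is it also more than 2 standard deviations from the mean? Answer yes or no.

yes

z = (718 − 282.31) / 169.36 = 2.57.
|z| = 2.57 > 2.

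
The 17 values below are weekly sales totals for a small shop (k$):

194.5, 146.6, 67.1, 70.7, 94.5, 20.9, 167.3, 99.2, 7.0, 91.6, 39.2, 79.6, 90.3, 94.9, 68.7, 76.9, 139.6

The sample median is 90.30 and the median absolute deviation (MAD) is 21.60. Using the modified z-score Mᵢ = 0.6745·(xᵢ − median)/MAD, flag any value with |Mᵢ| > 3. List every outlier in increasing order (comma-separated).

|Mᵢ| > 3 ⇔ |xᵢ − 90.30| > 3·21.60/0.6745 = 96.07.
So outliers lie outside [-5.77, 186.37].
194.5: M = 3.25 → outlier.

194.5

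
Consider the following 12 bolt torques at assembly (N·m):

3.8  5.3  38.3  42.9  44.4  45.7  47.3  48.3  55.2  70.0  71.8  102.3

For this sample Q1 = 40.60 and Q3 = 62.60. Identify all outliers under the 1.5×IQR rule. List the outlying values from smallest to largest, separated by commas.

3.8, 5.3, 102.3

IQR = Q3 − Q1 = 62.60 − 40.60 = 22.00.
Lower fence = Q1 − 1.5·IQR = 40.60 − 33.00 = 7.60.
Upper fence = Q3 + 1.5·IQR = 62.60 + 33.00 = 95.60.
3.8 < 7.60 → outlier.
5.3 < 7.60 → outlier.
102.3 > 95.60 → outlier.
All remaining values lie within [7.60, 95.60].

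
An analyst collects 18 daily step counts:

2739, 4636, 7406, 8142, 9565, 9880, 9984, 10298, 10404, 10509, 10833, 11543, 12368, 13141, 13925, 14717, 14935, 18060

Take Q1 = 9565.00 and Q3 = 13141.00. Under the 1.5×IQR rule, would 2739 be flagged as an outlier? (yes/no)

IQR = Q3 − Q1 = 13141.00 − 9565.00 = 3576.00.
Lower fence = Q1 − 1.5·IQR = 9565.00 − 5364.00 = 4201.00.
Upper fence = Q3 + 1.5·IQR = 13141.00 + 5364.00 = 18505.00.
2739 lies below the lower fence.

yes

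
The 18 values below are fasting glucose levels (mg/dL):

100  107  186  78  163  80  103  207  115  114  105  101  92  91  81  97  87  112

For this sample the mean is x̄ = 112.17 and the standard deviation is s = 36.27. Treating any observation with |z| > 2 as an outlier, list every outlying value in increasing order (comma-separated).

186, 207

Cutoffs at x̄ ± 2s: 112.17 ± 2·36.27 = [39.63, 184.71].
186: z = 2.04, |z| > 2 → outlier.
207: z = 2.61, |z| > 2 → outlier.
Every other value lies within [39.63, 184.71].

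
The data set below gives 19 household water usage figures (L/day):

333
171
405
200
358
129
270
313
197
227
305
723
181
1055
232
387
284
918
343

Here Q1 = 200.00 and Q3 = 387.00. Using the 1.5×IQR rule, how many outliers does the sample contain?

IQR = 187.00; fences at 200.00 − 280.50 = -80.50 and 387.00 + 280.50 = 667.50.
Outside the cutoffs: 723, 918, 1055.

3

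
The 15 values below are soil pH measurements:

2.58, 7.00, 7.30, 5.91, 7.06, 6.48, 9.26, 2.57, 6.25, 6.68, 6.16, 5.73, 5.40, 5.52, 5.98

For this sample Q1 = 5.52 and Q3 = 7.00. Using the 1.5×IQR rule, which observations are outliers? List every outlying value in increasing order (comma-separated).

IQR = Q3 − Q1 = 7.00 − 5.52 = 1.48.
Lower fence = Q1 − 1.5·IQR = 5.52 − 2.22 = 3.30.
Upper fence = Q3 + 1.5·IQR = 7.00 + 2.22 = 9.22.
2.57 < 3.30 → outlier.
2.58 < 3.30 → outlier.
9.26 > 9.22 → outlier.
All remaining values lie within [3.30, 9.22].

2.57, 2.58, 9.26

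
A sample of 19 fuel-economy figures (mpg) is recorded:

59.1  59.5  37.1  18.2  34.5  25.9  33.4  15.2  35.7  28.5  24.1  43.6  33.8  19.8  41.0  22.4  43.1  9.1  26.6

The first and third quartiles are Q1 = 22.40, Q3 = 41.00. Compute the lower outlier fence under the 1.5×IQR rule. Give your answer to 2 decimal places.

IQR = Q3 − Q1 = 41.00 − 22.40 = 18.60.
Lower fence = Q1 − 1.5·IQR = 22.40 − 27.90 = -5.50.
Upper fence = Q3 + 1.5·IQR = 41.00 + 27.90 = 68.90.

-5.50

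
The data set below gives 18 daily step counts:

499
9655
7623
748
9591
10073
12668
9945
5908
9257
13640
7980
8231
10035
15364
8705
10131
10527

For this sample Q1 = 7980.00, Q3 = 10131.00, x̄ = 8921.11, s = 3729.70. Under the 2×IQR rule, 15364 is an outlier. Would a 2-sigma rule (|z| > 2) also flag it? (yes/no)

z = (15364 − 8921.11) / 3729.70 = 1.73.
|z| = 1.73 ≤ 2.

no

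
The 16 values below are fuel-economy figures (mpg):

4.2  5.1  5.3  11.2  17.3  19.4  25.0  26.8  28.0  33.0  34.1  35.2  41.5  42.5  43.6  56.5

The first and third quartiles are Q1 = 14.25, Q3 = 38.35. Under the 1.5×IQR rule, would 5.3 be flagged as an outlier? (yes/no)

no

IQR = Q3 − Q1 = 38.35 − 14.25 = 24.10.
Lower fence = Q1 − 1.5·IQR = 14.25 − 36.15 = -21.90.
Upper fence = Q3 + 1.5·IQR = 38.35 + 36.15 = 74.50.
5.3 lies within [-21.90, 74.50].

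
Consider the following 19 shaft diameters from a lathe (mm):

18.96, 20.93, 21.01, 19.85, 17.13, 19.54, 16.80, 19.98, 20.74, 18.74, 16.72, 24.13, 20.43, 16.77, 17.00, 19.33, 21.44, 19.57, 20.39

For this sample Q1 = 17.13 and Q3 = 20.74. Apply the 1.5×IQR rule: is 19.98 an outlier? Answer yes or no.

IQR = Q3 − Q1 = 20.74 − 17.13 = 3.61.
Lower fence = Q1 − 1.5·IQR = 17.13 − 5.415 = 11.715.
Upper fence = Q3 + 1.5·IQR = 20.74 + 5.415 = 26.155.
19.98 lies within [11.715, 26.155].

no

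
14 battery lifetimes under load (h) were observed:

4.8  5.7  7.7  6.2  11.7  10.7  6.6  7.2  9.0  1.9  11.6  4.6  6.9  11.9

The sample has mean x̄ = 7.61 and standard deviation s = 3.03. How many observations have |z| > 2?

Cutoffs: x̄ ± 2s = [1.55, 13.67].
Every value lies within the cutoffs.

0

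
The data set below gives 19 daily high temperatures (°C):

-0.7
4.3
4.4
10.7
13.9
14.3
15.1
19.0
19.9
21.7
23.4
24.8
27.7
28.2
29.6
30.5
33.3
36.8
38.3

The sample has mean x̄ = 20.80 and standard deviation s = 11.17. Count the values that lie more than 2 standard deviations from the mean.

0

Cutoffs: x̄ ± 2s = [-1.54, 43.14].
Every value lies within the cutoffs.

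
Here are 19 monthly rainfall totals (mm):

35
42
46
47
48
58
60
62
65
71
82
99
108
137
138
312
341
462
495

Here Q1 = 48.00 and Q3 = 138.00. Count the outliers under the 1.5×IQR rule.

IQR = 90.00; fences at 48.00 − 135.00 = -87.00 and 138.00 + 135.00 = 273.00.
Outside the cutoffs: 312, 341, 462, 495.

4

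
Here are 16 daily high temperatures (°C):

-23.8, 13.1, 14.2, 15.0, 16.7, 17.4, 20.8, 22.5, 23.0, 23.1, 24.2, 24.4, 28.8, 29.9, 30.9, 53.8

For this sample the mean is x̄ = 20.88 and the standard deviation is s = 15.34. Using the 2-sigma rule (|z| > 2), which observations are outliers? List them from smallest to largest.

-23.8, 53.8

Cutoffs at x̄ ± 2s: 20.88 ± 2·15.34 = [-9.80, 51.56].
-23.8: z = -2.91, |z| > 2 → outlier.
53.8: z = 2.15, |z| > 2 → outlier.
Every other value lies within [-9.80, 51.56].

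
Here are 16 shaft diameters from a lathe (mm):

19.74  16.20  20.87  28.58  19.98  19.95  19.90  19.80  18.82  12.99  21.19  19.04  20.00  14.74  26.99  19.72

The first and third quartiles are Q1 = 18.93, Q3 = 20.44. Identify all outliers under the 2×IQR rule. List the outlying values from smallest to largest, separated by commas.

IQR = Q3 − Q1 = 20.44 − 18.93 = 1.51.
Lower fence = Q1 − 2·IQR = 18.93 − 3.02 = 15.91.
Upper fence = Q3 + 2·IQR = 20.44 + 3.02 = 23.46.
12.99 < 15.91 → outlier.
14.74 < 15.91 → outlier.
26.99 > 23.46 → outlier.
28.58 > 23.46 → outlier.
All remaining values lie within [15.91, 23.46].

12.99, 14.74, 26.99, 28.58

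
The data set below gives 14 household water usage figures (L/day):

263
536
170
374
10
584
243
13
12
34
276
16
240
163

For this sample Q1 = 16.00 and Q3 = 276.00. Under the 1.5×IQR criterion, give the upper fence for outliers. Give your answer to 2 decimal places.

666.00

IQR = Q3 − Q1 = 276.00 − 16.00 = 260.00.
Lower fence = Q1 − 1.5·IQR = 16.00 − 390.00 = -374.00.
Upper fence = Q3 + 1.5·IQR = 276.00 + 390.00 = 666.00.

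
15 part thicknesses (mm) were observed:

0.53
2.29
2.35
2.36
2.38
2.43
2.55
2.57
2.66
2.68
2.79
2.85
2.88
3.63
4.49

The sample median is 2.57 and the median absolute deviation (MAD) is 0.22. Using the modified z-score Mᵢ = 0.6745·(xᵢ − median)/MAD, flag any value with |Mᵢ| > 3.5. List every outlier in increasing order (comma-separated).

|Mᵢ| > 3.5 ⇔ |xᵢ − 2.57| > 3.5·0.22/0.6745 = 1.14.
So outliers lie outside [1.43, 3.71].
0.53: M = -6.25 → outlier.
4.49: M = 5.89 → outlier.

0.53, 4.49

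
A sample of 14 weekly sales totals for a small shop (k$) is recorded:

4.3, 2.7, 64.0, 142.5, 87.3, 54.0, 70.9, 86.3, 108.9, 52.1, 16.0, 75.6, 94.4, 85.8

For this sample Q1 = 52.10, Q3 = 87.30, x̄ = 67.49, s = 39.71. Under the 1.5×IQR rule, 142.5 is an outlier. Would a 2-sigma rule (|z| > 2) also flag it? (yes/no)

no

z = (142.5 − 67.49) / 39.71 = 1.89.
|z| = 1.89 ≤ 2.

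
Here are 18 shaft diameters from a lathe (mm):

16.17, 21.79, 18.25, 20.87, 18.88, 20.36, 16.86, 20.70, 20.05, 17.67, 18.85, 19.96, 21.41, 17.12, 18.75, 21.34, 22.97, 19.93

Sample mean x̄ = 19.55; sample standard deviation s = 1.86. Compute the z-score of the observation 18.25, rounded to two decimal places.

-0.70

z = (18.25 − 19.55) / 1.86 = -0.70.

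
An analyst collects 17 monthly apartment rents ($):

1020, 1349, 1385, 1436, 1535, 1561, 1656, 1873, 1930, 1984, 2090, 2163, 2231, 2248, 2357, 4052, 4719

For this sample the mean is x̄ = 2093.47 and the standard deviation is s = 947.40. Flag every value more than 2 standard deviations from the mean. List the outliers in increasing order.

4052, 4719

Cutoffs at x̄ ± 2s: 2093.47 ± 2·947.40 = [198.67, 3988.27].
4052: z = 2.07, |z| > 2 → outlier.
4719: z = 2.77, |z| > 2 → outlier.
Every other value lies within [198.67, 3988.27].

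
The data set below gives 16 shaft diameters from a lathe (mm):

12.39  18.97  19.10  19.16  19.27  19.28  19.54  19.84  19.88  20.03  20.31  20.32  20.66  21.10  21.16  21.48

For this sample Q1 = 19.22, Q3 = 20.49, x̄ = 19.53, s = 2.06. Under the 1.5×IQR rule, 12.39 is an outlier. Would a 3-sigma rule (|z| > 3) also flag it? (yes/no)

yes

z = (12.39 − 19.53) / 2.06 = -3.47.
|z| = 3.47 > 3.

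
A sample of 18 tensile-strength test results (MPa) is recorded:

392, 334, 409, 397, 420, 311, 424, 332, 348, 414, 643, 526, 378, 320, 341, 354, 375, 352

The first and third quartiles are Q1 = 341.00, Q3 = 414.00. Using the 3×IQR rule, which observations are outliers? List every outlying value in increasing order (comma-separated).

IQR = Q3 − Q1 = 414.00 − 341.00 = 73.00.
Lower fence = Q1 − 3·IQR = 341.00 − 219.00 = 122.00.
Upper fence = Q3 + 3·IQR = 414.00 + 219.00 = 633.00.
643 > 633.00 → outlier.
All remaining values lie within [122.00, 633.00].

643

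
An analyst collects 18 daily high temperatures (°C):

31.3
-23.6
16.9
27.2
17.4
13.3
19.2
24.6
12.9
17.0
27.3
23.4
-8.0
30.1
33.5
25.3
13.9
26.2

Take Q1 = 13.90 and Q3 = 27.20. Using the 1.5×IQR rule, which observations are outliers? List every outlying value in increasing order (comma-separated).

-23.6, -8.0

IQR = Q3 − Q1 = 27.20 − 13.90 = 13.30.
Lower fence = Q1 − 1.5·IQR = 13.90 − 19.95 = -6.05.
Upper fence = Q3 + 1.5·IQR = 27.20 + 19.95 = 47.15.
-23.6 < -6.05 → outlier.
-8.0 < -6.05 → outlier.
All remaining values lie within [-6.05, 47.15].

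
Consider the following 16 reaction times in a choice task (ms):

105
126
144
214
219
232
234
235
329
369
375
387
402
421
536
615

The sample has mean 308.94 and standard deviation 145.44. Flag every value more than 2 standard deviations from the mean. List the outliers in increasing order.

615

Cutoffs at x̄ ± 2s: 308.94 ± 2·145.44 = [18.06, 599.82].
615: z = 2.10, |z| > 2 → outlier.
Every other value lies within [18.06, 599.82].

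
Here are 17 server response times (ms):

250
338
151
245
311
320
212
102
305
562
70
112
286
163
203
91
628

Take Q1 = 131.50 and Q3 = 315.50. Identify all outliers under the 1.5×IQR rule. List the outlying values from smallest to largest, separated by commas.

628

IQR = Q3 − Q1 = 315.50 − 131.50 = 184.00.
Lower fence = Q1 − 1.5·IQR = 131.50 − 276.00 = -144.50.
Upper fence = Q3 + 1.5·IQR = 315.50 + 276.00 = 591.50.
628 > 591.50 → outlier.
All remaining values lie within [-144.50, 591.50].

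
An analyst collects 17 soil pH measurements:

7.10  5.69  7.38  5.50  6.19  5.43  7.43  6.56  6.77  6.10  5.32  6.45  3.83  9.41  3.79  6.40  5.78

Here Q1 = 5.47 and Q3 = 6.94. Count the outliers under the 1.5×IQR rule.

1

IQR = 1.47; fences at 5.47 − 2.205 = 3.265 and 6.94 + 2.205 = 9.145.
Outside the cutoffs: 9.41.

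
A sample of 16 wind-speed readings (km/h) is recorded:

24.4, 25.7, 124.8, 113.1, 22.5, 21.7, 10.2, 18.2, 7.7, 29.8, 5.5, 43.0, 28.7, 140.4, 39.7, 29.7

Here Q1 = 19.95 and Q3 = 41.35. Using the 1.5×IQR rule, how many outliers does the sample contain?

3

IQR = 21.40; fences at 19.95 − 32.10 = -12.15 and 41.35 + 32.10 = 73.45.
Outside the cutoffs: 113.1, 124.8, 140.4.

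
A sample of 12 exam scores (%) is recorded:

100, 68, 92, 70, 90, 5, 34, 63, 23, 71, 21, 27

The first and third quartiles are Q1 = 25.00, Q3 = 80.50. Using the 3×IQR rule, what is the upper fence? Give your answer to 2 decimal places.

247.00

IQR = Q3 − Q1 = 80.50 − 25.00 = 55.50.
Lower fence = Q1 − 3·IQR = 25.00 − 166.50 = -141.50.
Upper fence = Q3 + 3·IQR = 80.50 + 166.50 = 247.00.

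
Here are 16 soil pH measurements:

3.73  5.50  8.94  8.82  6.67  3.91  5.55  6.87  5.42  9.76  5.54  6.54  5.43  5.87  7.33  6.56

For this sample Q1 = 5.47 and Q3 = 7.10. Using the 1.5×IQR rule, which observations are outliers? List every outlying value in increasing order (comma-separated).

IQR = Q3 − Q1 = 7.10 − 5.47 = 1.63.
Lower fence = Q1 − 1.5·IQR = 5.47 − 2.445 = 3.025.
Upper fence = Q3 + 1.5·IQR = 7.10 + 2.445 = 9.545.
9.76 > 9.545 → outlier.
All remaining values lie within [3.025, 9.545].

9.76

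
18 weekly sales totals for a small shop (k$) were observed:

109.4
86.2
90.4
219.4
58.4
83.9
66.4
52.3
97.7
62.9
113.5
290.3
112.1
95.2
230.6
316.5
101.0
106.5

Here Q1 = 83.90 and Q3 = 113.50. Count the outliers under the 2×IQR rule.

4

IQR = 29.60; fences at 83.90 − 59.20 = 24.70 and 113.50 + 59.20 = 172.70.
Outside the cutoffs: 219.4, 230.6, 290.3, 316.5.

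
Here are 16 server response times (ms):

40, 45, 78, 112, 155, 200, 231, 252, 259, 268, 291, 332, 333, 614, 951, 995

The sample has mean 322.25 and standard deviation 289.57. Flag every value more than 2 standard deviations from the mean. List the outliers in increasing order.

951, 995

Cutoffs at x̄ ± 2s: 322.25 ± 2·289.57 = [-256.89, 901.39].
951: z = 2.17, |z| > 2 → outlier.
995: z = 2.32, |z| > 2 → outlier.
Every other value lies within [-256.89, 901.39].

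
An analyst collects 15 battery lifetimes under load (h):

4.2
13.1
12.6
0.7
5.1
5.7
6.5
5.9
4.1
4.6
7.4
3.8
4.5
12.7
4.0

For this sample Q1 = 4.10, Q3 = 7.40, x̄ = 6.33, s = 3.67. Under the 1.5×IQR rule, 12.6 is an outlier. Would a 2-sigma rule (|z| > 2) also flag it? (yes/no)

z = (12.6 − 6.33) / 3.67 = 1.71.
|z| = 1.71 ≤ 2.

no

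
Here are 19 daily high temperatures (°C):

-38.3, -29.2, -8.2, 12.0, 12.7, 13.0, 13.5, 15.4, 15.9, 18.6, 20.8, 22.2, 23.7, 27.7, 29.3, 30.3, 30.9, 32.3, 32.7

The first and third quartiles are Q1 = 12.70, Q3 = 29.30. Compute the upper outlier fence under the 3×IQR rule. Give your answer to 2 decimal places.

79.10

IQR = Q3 − Q1 = 29.30 − 12.70 = 16.60.
Lower fence = Q1 − 3·IQR = 12.70 − 49.80 = -37.10.
Upper fence = Q3 + 3·IQR = 29.30 + 49.80 = 79.10.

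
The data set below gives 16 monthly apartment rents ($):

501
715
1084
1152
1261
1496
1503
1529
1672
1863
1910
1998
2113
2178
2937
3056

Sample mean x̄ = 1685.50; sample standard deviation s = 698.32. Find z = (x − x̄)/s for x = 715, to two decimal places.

-1.39

z = (715 − 1685.50) / 698.32 = -1.39.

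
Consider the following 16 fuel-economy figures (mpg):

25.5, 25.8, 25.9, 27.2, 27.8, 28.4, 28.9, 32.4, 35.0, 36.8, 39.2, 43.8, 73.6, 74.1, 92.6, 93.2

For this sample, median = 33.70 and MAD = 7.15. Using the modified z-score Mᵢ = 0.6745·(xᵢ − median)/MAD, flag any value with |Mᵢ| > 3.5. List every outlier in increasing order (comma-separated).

|Mᵢ| > 3.5 ⇔ |xᵢ − 33.70| > 3.5·7.15/0.6745 = 37.10.
So outliers lie outside [-3.40, 70.80].
73.6: M = 3.76 → outlier.
74.1: M = 3.81 → outlier.
92.6: M = 5.56 → outlier.
93.2: M = 5.61 → outlier.

73.6, 74.1, 92.6, 93.2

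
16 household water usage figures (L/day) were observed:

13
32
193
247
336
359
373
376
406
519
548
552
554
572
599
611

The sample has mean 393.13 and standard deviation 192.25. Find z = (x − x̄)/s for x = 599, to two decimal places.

z = (599 − 393.13) / 192.25 = 1.07.

1.07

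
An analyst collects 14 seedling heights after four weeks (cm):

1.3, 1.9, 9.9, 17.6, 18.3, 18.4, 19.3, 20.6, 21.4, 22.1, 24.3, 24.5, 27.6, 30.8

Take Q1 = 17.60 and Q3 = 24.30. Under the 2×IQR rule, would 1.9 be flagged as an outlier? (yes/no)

IQR = Q3 − Q1 = 24.30 − 17.60 = 6.70.
Lower fence = Q1 − 2·IQR = 17.60 − 13.40 = 4.20.
Upper fence = Q3 + 2·IQR = 24.30 + 13.40 = 37.70.
1.9 lies below the lower fence.

yes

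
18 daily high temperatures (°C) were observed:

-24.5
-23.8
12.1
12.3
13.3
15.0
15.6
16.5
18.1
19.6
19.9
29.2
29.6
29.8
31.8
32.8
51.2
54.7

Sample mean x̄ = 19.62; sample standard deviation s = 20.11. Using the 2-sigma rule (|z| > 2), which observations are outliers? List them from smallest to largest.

Cutoffs at x̄ ± 2s: 19.62 ± 2·20.11 = [-20.60, 59.84].
-24.5: z = -2.19, |z| > 2 → outlier.
-23.8: z = -2.16, |z| > 2 → outlier.
Every other value lies within [-20.60, 59.84].

-24.5, -23.8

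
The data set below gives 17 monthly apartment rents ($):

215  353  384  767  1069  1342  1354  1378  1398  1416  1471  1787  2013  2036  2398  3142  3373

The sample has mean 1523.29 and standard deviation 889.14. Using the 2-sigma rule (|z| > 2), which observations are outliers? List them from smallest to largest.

Cutoffs at x̄ ± 2s: 1523.29 ± 2·889.14 = [-254.99, 3301.57].
3373: z = 2.08, |z| > 2 → outlier.
Every other value lies within [-254.99, 3301.57].

3373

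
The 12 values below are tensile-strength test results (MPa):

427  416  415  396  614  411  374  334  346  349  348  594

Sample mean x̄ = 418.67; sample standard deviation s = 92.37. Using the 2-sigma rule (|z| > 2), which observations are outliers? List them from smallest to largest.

614

Cutoffs at x̄ ± 2s: 418.67 ± 2·92.37 = [233.93, 603.41].
614: z = 2.11, |z| > 2 → outlier.
Every other value lies within [233.93, 603.41].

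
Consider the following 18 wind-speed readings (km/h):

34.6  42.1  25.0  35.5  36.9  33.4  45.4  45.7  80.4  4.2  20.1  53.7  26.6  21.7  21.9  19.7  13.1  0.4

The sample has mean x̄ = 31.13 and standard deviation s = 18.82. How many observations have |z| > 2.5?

Cutoffs: x̄ ± 2.5s = [-15.92, 78.18].
Outside the cutoffs: 80.4.

1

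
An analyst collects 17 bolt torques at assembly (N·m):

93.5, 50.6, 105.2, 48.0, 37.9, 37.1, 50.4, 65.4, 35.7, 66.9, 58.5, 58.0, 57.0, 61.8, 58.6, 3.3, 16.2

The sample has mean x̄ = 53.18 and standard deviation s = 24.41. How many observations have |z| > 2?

Cutoffs: x̄ ± 2s = [4.36, 102.00].
Outside the cutoffs: 3.3, 105.2.

2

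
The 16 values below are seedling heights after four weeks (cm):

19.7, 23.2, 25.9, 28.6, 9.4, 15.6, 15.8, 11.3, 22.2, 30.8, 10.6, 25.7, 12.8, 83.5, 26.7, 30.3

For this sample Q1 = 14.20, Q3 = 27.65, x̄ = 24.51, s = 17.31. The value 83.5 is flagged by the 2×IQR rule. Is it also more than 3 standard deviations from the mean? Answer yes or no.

yes

z = (83.5 − 24.51) / 17.31 = 3.41.
|z| = 3.41 > 3.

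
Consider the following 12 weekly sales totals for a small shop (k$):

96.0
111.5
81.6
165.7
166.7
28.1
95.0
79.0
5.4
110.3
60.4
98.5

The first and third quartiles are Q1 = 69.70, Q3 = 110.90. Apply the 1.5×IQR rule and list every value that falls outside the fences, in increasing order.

IQR = Q3 − Q1 = 110.90 − 69.70 = 41.20.
Lower fence = Q1 − 1.5·IQR = 69.70 − 61.80 = 7.90.
Upper fence = Q3 + 1.5·IQR = 110.90 + 61.80 = 172.70.
5.4 < 7.90 → outlier.
All remaining values lie within [7.90, 172.70].

5.4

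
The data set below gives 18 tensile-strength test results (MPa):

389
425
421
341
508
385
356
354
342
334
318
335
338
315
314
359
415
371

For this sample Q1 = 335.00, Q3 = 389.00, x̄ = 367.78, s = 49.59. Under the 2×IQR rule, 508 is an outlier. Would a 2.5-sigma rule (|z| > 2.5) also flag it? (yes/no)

yes

z = (508 − 367.78) / 49.59 = 2.83.
|z| = 2.83 > 2.5.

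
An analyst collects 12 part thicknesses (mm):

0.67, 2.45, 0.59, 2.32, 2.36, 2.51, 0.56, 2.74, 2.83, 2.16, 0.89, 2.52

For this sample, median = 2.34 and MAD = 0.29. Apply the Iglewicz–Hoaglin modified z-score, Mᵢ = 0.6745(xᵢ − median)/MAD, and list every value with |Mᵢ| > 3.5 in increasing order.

0.56, 0.59, 0.67

|Mᵢ| > 3.5 ⇔ |xᵢ − 2.34| > 3.5·0.29/0.6745 = 1.50.
So outliers lie outside [0.84, 3.84].
0.56: M = -4.14 → outlier.
0.59: M = -4.07 → outlier.
0.67: M = -3.88 → outlier.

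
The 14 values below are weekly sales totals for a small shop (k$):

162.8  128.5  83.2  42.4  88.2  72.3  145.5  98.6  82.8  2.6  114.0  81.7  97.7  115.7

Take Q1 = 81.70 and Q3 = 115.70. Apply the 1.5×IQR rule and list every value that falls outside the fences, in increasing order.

2.6

IQR = Q3 − Q1 = 115.70 − 81.70 = 34.00.
Lower fence = Q1 − 1.5·IQR = 81.70 − 51.00 = 30.70.
Upper fence = Q3 + 1.5·IQR = 115.70 + 51.00 = 166.70.
2.6 < 30.70 → outlier.
All remaining values lie within [30.70, 166.70].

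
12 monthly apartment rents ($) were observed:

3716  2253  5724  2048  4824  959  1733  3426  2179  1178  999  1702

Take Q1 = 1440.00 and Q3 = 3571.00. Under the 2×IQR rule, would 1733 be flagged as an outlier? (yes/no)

IQR = Q3 − Q1 = 3571.00 − 1440.00 = 2131.00.
Lower fence = Q1 − 2·IQR = 1440.00 − 4262.00 = -2822.00.
Upper fence = Q3 + 2·IQR = 3571.00 + 4262.00 = 7833.00.
1733 lies within [-2822.00, 7833.00].

no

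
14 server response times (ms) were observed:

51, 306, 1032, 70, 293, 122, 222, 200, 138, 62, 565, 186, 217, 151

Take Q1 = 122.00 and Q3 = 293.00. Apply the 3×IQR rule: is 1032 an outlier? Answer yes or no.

IQR = Q3 − Q1 = 293.00 − 122.00 = 171.00.
Lower fence = Q1 − 3·IQR = 122.00 − 513.00 = -391.00.
Upper fence = Q3 + 3·IQR = 293.00 + 513.00 = 806.00.
1032 lies above the upper fence.

yes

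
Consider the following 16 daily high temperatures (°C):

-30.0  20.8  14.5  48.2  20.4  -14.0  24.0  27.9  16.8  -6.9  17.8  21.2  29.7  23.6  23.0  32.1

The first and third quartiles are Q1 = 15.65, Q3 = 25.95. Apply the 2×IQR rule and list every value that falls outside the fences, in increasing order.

IQR = Q3 − Q1 = 25.95 − 15.65 = 10.30.
Lower fence = Q1 − 2·IQR = 15.65 − 20.60 = -4.95.
Upper fence = Q3 + 2·IQR = 25.95 + 20.60 = 46.55.
-30.0 < -4.95 → outlier.
-14.0 < -4.95 → outlier.
-6.9 < -4.95 → outlier.
48.2 > 46.55 → outlier.
All remaining values lie within [-4.95, 46.55].

-30.0, -14.0, -6.9, 48.2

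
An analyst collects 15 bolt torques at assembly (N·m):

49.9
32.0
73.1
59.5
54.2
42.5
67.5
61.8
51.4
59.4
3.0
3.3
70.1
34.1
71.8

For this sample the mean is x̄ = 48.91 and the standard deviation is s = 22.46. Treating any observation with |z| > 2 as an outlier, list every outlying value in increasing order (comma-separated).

Cutoffs at x̄ ± 2s: 48.91 ± 2·22.46 = [3.99, 93.83].
3.0: z = -2.04, |z| > 2 → outlier.
3.3: z = -2.03, |z| > 2 → outlier.
Every other value lies within [3.99, 93.83].

3.0, 3.3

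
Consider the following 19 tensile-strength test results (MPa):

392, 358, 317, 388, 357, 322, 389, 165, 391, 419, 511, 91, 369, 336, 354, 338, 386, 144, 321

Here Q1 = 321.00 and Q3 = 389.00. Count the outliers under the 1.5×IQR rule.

4

IQR = 68.00; fences at 321.00 − 102.00 = 219.00 and 389.00 + 102.00 = 491.00.
Outside the cutoffs: 91, 144, 165, 511.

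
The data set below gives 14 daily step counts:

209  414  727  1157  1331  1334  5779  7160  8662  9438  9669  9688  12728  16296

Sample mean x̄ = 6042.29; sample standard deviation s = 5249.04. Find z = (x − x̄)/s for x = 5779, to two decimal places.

-0.05

z = (5779 − 6042.29) / 5249.04 = -0.05.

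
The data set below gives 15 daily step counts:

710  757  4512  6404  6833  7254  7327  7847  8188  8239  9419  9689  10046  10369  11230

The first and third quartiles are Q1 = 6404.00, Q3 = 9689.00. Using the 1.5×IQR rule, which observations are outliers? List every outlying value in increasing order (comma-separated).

710, 757

IQR = Q3 − Q1 = 9689.00 − 6404.00 = 3285.00.
Lower fence = Q1 − 1.5·IQR = 6404.00 − 4927.50 = 1476.50.
Upper fence = Q3 + 1.5·IQR = 9689.00 + 4927.50 = 14616.50.
710 < 1476.50 → outlier.
757 < 1476.50 → outlier.
All remaining values lie within [1476.50, 14616.50].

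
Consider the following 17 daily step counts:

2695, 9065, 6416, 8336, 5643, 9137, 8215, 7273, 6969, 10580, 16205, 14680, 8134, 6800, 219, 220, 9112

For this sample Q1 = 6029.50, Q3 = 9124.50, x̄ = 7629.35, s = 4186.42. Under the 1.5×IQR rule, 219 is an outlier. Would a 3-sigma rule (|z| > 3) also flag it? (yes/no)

no

z = (219 − 7629.35) / 4186.42 = -1.77.
|z| = 1.77 ≤ 3.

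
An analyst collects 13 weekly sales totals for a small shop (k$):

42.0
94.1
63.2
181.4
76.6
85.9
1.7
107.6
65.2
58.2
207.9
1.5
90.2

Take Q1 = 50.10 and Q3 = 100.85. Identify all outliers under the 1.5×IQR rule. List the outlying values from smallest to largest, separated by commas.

181.4, 207.9

IQR = Q3 − Q1 = 100.85 − 50.10 = 50.75.
Lower fence = Q1 − 1.5·IQR = 50.10 − 76.125 = -26.025.
Upper fence = Q3 + 1.5·IQR = 100.85 + 76.125 = 176.975.
181.4 > 176.975 → outlier.
207.9 > 176.975 → outlier.
All remaining values lie within [-26.025, 176.975].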